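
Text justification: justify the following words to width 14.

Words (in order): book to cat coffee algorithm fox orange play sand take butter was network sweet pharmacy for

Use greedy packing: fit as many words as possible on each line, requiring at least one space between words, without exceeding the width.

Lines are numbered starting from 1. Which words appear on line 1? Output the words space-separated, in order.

Line 1: ['book', 'to', 'cat'] (min_width=11, slack=3)
Line 2: ['coffee'] (min_width=6, slack=8)
Line 3: ['algorithm', 'fox'] (min_width=13, slack=1)
Line 4: ['orange', 'play'] (min_width=11, slack=3)
Line 5: ['sand', 'take'] (min_width=9, slack=5)
Line 6: ['butter', 'was'] (min_width=10, slack=4)
Line 7: ['network', 'sweet'] (min_width=13, slack=1)
Line 8: ['pharmacy', 'for'] (min_width=12, slack=2)

Answer: book to cat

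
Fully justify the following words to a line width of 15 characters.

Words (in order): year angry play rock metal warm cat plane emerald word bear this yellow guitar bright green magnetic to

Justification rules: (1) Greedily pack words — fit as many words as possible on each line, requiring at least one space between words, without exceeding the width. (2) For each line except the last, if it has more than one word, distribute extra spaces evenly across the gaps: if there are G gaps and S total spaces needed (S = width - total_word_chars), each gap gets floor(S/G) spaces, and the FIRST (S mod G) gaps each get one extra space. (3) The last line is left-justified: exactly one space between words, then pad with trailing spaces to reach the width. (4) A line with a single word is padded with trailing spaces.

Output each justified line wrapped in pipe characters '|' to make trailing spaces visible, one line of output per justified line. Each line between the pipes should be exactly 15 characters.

Answer: |year angry play|
|rock metal warm|
|cat       plane|
|emerald    word|
|bear       this|
|yellow   guitar|
|bright    green|
|magnetic to    |

Derivation:
Line 1: ['year', 'angry', 'play'] (min_width=15, slack=0)
Line 2: ['rock', 'metal', 'warm'] (min_width=15, slack=0)
Line 3: ['cat', 'plane'] (min_width=9, slack=6)
Line 4: ['emerald', 'word'] (min_width=12, slack=3)
Line 5: ['bear', 'this'] (min_width=9, slack=6)
Line 6: ['yellow', 'guitar'] (min_width=13, slack=2)
Line 7: ['bright', 'green'] (min_width=12, slack=3)
Line 8: ['magnetic', 'to'] (min_width=11, slack=4)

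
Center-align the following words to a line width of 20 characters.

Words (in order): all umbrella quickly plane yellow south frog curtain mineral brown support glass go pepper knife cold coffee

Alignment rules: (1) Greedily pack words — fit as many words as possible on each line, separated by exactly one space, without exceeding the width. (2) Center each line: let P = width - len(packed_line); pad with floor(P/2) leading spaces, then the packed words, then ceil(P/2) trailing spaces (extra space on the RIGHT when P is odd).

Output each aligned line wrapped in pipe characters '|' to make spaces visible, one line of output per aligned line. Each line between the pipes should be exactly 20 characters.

Answer: |all umbrella quickly|
| plane yellow south |
|frog curtain mineral|
|brown support glass |
|go pepper knife cold|
|       coffee       |

Derivation:
Line 1: ['all', 'umbrella', 'quickly'] (min_width=20, slack=0)
Line 2: ['plane', 'yellow', 'south'] (min_width=18, slack=2)
Line 3: ['frog', 'curtain', 'mineral'] (min_width=20, slack=0)
Line 4: ['brown', 'support', 'glass'] (min_width=19, slack=1)
Line 5: ['go', 'pepper', 'knife', 'cold'] (min_width=20, slack=0)
Line 6: ['coffee'] (min_width=6, slack=14)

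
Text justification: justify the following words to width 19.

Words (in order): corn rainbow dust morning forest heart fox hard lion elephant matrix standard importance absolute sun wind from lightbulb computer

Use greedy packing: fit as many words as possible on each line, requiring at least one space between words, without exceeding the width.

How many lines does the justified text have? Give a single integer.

Answer: 8

Derivation:
Line 1: ['corn', 'rainbow', 'dust'] (min_width=17, slack=2)
Line 2: ['morning', 'forest'] (min_width=14, slack=5)
Line 3: ['heart', 'fox', 'hard', 'lion'] (min_width=19, slack=0)
Line 4: ['elephant', 'matrix'] (min_width=15, slack=4)
Line 5: ['standard', 'importance'] (min_width=19, slack=0)
Line 6: ['absolute', 'sun', 'wind'] (min_width=17, slack=2)
Line 7: ['from', 'lightbulb'] (min_width=14, slack=5)
Line 8: ['computer'] (min_width=8, slack=11)
Total lines: 8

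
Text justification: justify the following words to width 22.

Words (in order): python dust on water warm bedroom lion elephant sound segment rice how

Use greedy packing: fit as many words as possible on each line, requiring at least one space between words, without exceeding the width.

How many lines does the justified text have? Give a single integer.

Line 1: ['python', 'dust', 'on', 'water'] (min_width=20, slack=2)
Line 2: ['warm', 'bedroom', 'lion'] (min_width=17, slack=5)
Line 3: ['elephant', 'sound', 'segment'] (min_width=22, slack=0)
Line 4: ['rice', 'how'] (min_width=8, slack=14)
Total lines: 4

Answer: 4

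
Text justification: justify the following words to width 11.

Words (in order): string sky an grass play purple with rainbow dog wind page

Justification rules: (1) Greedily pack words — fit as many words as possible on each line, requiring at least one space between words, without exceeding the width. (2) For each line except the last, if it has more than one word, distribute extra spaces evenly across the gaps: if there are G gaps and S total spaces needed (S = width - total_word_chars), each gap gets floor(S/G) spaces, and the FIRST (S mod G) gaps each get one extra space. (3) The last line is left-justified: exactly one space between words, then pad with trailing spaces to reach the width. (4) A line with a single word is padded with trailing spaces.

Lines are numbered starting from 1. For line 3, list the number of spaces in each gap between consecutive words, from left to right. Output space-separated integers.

Line 1: ['string', 'sky'] (min_width=10, slack=1)
Line 2: ['an', 'grass'] (min_width=8, slack=3)
Line 3: ['play', 'purple'] (min_width=11, slack=0)
Line 4: ['with'] (min_width=4, slack=7)
Line 5: ['rainbow', 'dog'] (min_width=11, slack=0)
Line 6: ['wind', 'page'] (min_width=9, slack=2)

Answer: 1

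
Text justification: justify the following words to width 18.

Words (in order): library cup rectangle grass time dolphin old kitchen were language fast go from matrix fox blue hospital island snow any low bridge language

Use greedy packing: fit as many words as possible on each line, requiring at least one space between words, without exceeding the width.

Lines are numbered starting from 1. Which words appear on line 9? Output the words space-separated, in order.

Answer: low bridge

Derivation:
Line 1: ['library', 'cup'] (min_width=11, slack=7)
Line 2: ['rectangle', 'grass'] (min_width=15, slack=3)
Line 3: ['time', 'dolphin', 'old'] (min_width=16, slack=2)
Line 4: ['kitchen', 'were'] (min_width=12, slack=6)
Line 5: ['language', 'fast', 'go'] (min_width=16, slack=2)
Line 6: ['from', 'matrix', 'fox'] (min_width=15, slack=3)
Line 7: ['blue', 'hospital'] (min_width=13, slack=5)
Line 8: ['island', 'snow', 'any'] (min_width=15, slack=3)
Line 9: ['low', 'bridge'] (min_width=10, slack=8)
Line 10: ['language'] (min_width=8, slack=10)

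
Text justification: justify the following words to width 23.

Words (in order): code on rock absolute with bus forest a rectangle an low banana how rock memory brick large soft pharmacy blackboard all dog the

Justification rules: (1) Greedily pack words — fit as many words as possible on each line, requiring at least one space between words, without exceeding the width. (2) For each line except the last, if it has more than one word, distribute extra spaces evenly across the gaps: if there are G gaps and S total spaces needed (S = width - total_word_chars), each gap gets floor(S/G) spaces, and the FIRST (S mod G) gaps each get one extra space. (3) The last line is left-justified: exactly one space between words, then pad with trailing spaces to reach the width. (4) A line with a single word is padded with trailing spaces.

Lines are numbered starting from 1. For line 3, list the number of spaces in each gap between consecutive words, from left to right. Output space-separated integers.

Answer: 1 1 1

Derivation:
Line 1: ['code', 'on', 'rock', 'absolute'] (min_width=21, slack=2)
Line 2: ['with', 'bus', 'forest', 'a'] (min_width=17, slack=6)
Line 3: ['rectangle', 'an', 'low', 'banana'] (min_width=23, slack=0)
Line 4: ['how', 'rock', 'memory', 'brick'] (min_width=21, slack=2)
Line 5: ['large', 'soft', 'pharmacy'] (min_width=19, slack=4)
Line 6: ['blackboard', 'all', 'dog', 'the'] (min_width=22, slack=1)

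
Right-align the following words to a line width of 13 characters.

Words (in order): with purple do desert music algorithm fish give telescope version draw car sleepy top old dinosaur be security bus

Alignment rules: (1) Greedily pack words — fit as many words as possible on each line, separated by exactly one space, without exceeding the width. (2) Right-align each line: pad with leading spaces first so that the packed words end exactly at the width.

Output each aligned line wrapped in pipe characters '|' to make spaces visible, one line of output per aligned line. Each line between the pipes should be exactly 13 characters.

Line 1: ['with', 'purple'] (min_width=11, slack=2)
Line 2: ['do', 'desert'] (min_width=9, slack=4)
Line 3: ['music'] (min_width=5, slack=8)
Line 4: ['algorithm'] (min_width=9, slack=4)
Line 5: ['fish', 'give'] (min_width=9, slack=4)
Line 6: ['telescope'] (min_width=9, slack=4)
Line 7: ['version', 'draw'] (min_width=12, slack=1)
Line 8: ['car', 'sleepy'] (min_width=10, slack=3)
Line 9: ['top', 'old'] (min_width=7, slack=6)
Line 10: ['dinosaur', 'be'] (min_width=11, slack=2)
Line 11: ['security', 'bus'] (min_width=12, slack=1)

Answer: |  with purple|
|    do desert|
|        music|
|    algorithm|
|    fish give|
|    telescope|
| version draw|
|   car sleepy|
|      top old|
|  dinosaur be|
| security bus|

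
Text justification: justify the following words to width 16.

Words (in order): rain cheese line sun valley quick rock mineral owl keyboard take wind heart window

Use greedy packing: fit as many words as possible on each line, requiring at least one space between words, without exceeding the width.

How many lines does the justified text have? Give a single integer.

Line 1: ['rain', 'cheese', 'line'] (min_width=16, slack=0)
Line 2: ['sun', 'valley', 'quick'] (min_width=16, slack=0)
Line 3: ['rock', 'mineral', 'owl'] (min_width=16, slack=0)
Line 4: ['keyboard', 'take'] (min_width=13, slack=3)
Line 5: ['wind', 'heart'] (min_width=10, slack=6)
Line 6: ['window'] (min_width=6, slack=10)
Total lines: 6

Answer: 6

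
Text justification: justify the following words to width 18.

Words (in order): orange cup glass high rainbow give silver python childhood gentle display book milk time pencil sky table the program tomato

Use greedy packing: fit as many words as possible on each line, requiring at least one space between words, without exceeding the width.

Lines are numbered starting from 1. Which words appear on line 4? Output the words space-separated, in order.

Answer: childhood gentle

Derivation:
Line 1: ['orange', 'cup', 'glass'] (min_width=16, slack=2)
Line 2: ['high', 'rainbow', 'give'] (min_width=17, slack=1)
Line 3: ['silver', 'python'] (min_width=13, slack=5)
Line 4: ['childhood', 'gentle'] (min_width=16, slack=2)
Line 5: ['display', 'book', 'milk'] (min_width=17, slack=1)
Line 6: ['time', 'pencil', 'sky'] (min_width=15, slack=3)
Line 7: ['table', 'the', 'program'] (min_width=17, slack=1)
Line 8: ['tomato'] (min_width=6, slack=12)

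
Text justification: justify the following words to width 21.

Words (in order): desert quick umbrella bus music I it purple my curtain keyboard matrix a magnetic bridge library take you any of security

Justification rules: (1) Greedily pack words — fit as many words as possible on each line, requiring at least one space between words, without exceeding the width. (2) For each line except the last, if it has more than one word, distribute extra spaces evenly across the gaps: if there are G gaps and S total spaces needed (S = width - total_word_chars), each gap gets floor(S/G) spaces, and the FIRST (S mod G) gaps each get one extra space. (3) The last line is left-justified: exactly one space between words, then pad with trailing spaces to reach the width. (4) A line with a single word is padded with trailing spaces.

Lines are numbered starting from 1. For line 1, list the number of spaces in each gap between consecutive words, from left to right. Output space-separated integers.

Line 1: ['desert', 'quick', 'umbrella'] (min_width=21, slack=0)
Line 2: ['bus', 'music', 'I', 'it', 'purple'] (min_width=21, slack=0)
Line 3: ['my', 'curtain', 'keyboard'] (min_width=19, slack=2)
Line 4: ['matrix', 'a', 'magnetic'] (min_width=17, slack=4)
Line 5: ['bridge', 'library', 'take'] (min_width=19, slack=2)
Line 6: ['you', 'any', 'of', 'security'] (min_width=19, slack=2)

Answer: 1 1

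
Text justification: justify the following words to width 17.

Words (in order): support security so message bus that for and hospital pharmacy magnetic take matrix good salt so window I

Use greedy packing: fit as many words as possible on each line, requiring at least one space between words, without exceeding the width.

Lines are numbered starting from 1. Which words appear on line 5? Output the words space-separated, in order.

Line 1: ['support', 'security'] (min_width=16, slack=1)
Line 2: ['so', 'message', 'bus'] (min_width=14, slack=3)
Line 3: ['that', 'for', 'and'] (min_width=12, slack=5)
Line 4: ['hospital', 'pharmacy'] (min_width=17, slack=0)
Line 5: ['magnetic', 'take'] (min_width=13, slack=4)
Line 6: ['matrix', 'good', 'salt'] (min_width=16, slack=1)
Line 7: ['so', 'window', 'I'] (min_width=11, slack=6)

Answer: magnetic take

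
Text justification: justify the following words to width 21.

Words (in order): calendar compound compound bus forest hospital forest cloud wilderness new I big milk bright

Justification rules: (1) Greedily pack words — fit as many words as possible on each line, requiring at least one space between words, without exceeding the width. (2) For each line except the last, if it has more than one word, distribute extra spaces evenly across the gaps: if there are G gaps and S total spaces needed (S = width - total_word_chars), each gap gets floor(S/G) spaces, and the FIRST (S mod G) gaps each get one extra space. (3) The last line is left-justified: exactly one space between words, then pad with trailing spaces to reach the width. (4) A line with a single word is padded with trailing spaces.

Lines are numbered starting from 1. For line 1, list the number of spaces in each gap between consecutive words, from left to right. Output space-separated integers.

Answer: 5

Derivation:
Line 1: ['calendar', 'compound'] (min_width=17, slack=4)
Line 2: ['compound', 'bus', 'forest'] (min_width=19, slack=2)
Line 3: ['hospital', 'forest', 'cloud'] (min_width=21, slack=0)
Line 4: ['wilderness', 'new', 'I', 'big'] (min_width=20, slack=1)
Line 5: ['milk', 'bright'] (min_width=11, slack=10)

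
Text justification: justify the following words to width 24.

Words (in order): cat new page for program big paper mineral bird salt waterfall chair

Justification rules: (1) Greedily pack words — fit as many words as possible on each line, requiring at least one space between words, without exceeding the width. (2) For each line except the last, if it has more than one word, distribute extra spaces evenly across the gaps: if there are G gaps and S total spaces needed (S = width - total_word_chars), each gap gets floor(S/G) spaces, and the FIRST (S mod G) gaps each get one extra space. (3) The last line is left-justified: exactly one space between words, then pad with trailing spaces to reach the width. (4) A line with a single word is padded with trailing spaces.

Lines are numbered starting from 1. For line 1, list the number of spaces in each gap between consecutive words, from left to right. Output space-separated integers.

Line 1: ['cat', 'new', 'page', 'for', 'program'] (min_width=24, slack=0)
Line 2: ['big', 'paper', 'mineral', 'bird'] (min_width=22, slack=2)
Line 3: ['salt', 'waterfall', 'chair'] (min_width=20, slack=4)

Answer: 1 1 1 1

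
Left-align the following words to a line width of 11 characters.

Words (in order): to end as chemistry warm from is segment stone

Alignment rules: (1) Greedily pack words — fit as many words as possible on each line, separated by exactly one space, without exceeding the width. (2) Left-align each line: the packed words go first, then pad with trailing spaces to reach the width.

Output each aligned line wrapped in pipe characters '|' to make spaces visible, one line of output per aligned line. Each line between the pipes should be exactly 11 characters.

Answer: |to end as  |
|chemistry  |
|warm from  |
|is segment |
|stone      |

Derivation:
Line 1: ['to', 'end', 'as'] (min_width=9, slack=2)
Line 2: ['chemistry'] (min_width=9, slack=2)
Line 3: ['warm', 'from'] (min_width=9, slack=2)
Line 4: ['is', 'segment'] (min_width=10, slack=1)
Line 5: ['stone'] (min_width=5, slack=6)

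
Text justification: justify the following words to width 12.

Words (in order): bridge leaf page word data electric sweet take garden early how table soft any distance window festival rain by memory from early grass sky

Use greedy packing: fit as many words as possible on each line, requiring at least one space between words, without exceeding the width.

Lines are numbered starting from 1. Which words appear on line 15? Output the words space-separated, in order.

Line 1: ['bridge', 'leaf'] (min_width=11, slack=1)
Line 2: ['page', 'word'] (min_width=9, slack=3)
Line 3: ['data'] (min_width=4, slack=8)
Line 4: ['electric'] (min_width=8, slack=4)
Line 5: ['sweet', 'take'] (min_width=10, slack=2)
Line 6: ['garden', 'early'] (min_width=12, slack=0)
Line 7: ['how', 'table'] (min_width=9, slack=3)
Line 8: ['soft', 'any'] (min_width=8, slack=4)
Line 9: ['distance'] (min_width=8, slack=4)
Line 10: ['window'] (min_width=6, slack=6)
Line 11: ['festival'] (min_width=8, slack=4)
Line 12: ['rain', 'by'] (min_width=7, slack=5)
Line 13: ['memory', 'from'] (min_width=11, slack=1)
Line 14: ['early', 'grass'] (min_width=11, slack=1)
Line 15: ['sky'] (min_width=3, slack=9)

Answer: sky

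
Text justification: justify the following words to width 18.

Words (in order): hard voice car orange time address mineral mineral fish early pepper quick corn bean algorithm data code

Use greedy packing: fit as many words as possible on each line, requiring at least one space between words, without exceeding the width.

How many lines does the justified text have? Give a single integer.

Line 1: ['hard', 'voice', 'car'] (min_width=14, slack=4)
Line 2: ['orange', 'time'] (min_width=11, slack=7)
Line 3: ['address', 'mineral'] (min_width=15, slack=3)
Line 4: ['mineral', 'fish', 'early'] (min_width=18, slack=0)
Line 5: ['pepper', 'quick', 'corn'] (min_width=17, slack=1)
Line 6: ['bean', 'algorithm'] (min_width=14, slack=4)
Line 7: ['data', 'code'] (min_width=9, slack=9)
Total lines: 7

Answer: 7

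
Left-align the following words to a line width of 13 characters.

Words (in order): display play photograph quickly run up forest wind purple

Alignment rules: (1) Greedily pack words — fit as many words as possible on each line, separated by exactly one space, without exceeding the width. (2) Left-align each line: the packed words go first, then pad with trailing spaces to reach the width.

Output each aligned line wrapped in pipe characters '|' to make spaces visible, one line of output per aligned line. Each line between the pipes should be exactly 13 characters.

Answer: |display play |
|photograph   |
|quickly run  |
|up forest    |
|wind purple  |

Derivation:
Line 1: ['display', 'play'] (min_width=12, slack=1)
Line 2: ['photograph'] (min_width=10, slack=3)
Line 3: ['quickly', 'run'] (min_width=11, slack=2)
Line 4: ['up', 'forest'] (min_width=9, slack=4)
Line 5: ['wind', 'purple'] (min_width=11, slack=2)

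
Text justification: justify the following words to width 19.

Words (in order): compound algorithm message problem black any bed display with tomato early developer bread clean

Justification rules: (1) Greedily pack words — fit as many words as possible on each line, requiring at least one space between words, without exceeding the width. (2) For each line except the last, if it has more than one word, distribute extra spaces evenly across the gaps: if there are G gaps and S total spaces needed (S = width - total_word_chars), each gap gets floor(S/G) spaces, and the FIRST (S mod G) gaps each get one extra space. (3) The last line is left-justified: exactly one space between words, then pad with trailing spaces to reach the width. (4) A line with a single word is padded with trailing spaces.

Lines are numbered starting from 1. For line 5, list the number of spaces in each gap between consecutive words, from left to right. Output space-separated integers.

Line 1: ['compound', 'algorithm'] (min_width=18, slack=1)
Line 2: ['message', 'problem'] (min_width=15, slack=4)
Line 3: ['black', 'any', 'bed'] (min_width=13, slack=6)
Line 4: ['display', 'with', 'tomato'] (min_width=19, slack=0)
Line 5: ['early', 'developer'] (min_width=15, slack=4)
Line 6: ['bread', 'clean'] (min_width=11, slack=8)

Answer: 5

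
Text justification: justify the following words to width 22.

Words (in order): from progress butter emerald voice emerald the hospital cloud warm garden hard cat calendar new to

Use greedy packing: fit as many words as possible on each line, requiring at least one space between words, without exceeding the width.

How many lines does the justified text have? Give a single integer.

Line 1: ['from', 'progress', 'butter'] (min_width=20, slack=2)
Line 2: ['emerald', 'voice', 'emerald'] (min_width=21, slack=1)
Line 3: ['the', 'hospital', 'cloud'] (min_width=18, slack=4)
Line 4: ['warm', 'garden', 'hard', 'cat'] (min_width=20, slack=2)
Line 5: ['calendar', 'new', 'to'] (min_width=15, slack=7)
Total lines: 5

Answer: 5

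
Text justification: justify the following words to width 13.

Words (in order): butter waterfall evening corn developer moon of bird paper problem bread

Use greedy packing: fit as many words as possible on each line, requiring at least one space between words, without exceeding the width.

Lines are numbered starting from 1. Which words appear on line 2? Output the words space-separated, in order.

Answer: waterfall

Derivation:
Line 1: ['butter'] (min_width=6, slack=7)
Line 2: ['waterfall'] (min_width=9, slack=4)
Line 3: ['evening', 'corn'] (min_width=12, slack=1)
Line 4: ['developer'] (min_width=9, slack=4)
Line 5: ['moon', 'of', 'bird'] (min_width=12, slack=1)
Line 6: ['paper', 'problem'] (min_width=13, slack=0)
Line 7: ['bread'] (min_width=5, slack=8)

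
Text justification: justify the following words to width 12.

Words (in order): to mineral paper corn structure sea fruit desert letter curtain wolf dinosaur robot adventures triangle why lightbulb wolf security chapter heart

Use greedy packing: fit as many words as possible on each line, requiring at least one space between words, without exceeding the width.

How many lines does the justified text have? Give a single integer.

Answer: 16

Derivation:
Line 1: ['to', 'mineral'] (min_width=10, slack=2)
Line 2: ['paper', 'corn'] (min_width=10, slack=2)
Line 3: ['structure'] (min_width=9, slack=3)
Line 4: ['sea', 'fruit'] (min_width=9, slack=3)
Line 5: ['desert'] (min_width=6, slack=6)
Line 6: ['letter'] (min_width=6, slack=6)
Line 7: ['curtain', 'wolf'] (min_width=12, slack=0)
Line 8: ['dinosaur'] (min_width=8, slack=4)
Line 9: ['robot'] (min_width=5, slack=7)
Line 10: ['adventures'] (min_width=10, slack=2)
Line 11: ['triangle', 'why'] (min_width=12, slack=0)
Line 12: ['lightbulb'] (min_width=9, slack=3)
Line 13: ['wolf'] (min_width=4, slack=8)
Line 14: ['security'] (min_width=8, slack=4)
Line 15: ['chapter'] (min_width=7, slack=5)
Line 16: ['heart'] (min_width=5, slack=7)
Total lines: 16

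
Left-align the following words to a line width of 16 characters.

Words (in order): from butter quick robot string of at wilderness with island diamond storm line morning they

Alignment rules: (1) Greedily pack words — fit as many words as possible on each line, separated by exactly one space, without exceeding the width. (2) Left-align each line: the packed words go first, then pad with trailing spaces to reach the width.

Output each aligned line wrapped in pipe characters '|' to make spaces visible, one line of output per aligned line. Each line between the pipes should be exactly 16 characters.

Line 1: ['from', 'butter'] (min_width=11, slack=5)
Line 2: ['quick', 'robot'] (min_width=11, slack=5)
Line 3: ['string', 'of', 'at'] (min_width=12, slack=4)
Line 4: ['wilderness', 'with'] (min_width=15, slack=1)
Line 5: ['island', 'diamond'] (min_width=14, slack=2)
Line 6: ['storm', 'line'] (min_width=10, slack=6)
Line 7: ['morning', 'they'] (min_width=12, slack=4)

Answer: |from butter     |
|quick robot     |
|string of at    |
|wilderness with |
|island diamond  |
|storm line      |
|morning they    |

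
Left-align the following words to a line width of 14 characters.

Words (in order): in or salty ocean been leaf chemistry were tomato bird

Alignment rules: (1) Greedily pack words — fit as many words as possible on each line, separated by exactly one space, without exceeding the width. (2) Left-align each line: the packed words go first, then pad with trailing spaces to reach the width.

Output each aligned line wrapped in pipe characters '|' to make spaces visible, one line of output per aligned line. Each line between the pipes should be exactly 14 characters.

Answer: |in or salty   |
|ocean been    |
|leaf chemistry|
|were tomato   |
|bird          |

Derivation:
Line 1: ['in', 'or', 'salty'] (min_width=11, slack=3)
Line 2: ['ocean', 'been'] (min_width=10, slack=4)
Line 3: ['leaf', 'chemistry'] (min_width=14, slack=0)
Line 4: ['were', 'tomato'] (min_width=11, slack=3)
Line 5: ['bird'] (min_width=4, slack=10)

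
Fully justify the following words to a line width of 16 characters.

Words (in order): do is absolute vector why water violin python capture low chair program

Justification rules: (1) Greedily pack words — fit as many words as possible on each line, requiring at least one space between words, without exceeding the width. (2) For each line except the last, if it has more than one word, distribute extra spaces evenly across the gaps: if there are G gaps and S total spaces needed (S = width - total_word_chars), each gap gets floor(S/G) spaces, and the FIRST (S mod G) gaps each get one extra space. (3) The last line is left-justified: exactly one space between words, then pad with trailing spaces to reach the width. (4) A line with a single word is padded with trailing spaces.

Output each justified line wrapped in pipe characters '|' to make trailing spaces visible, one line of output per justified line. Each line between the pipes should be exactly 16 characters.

Line 1: ['do', 'is', 'absolute'] (min_width=14, slack=2)
Line 2: ['vector', 'why', 'water'] (min_width=16, slack=0)
Line 3: ['violin', 'python'] (min_width=13, slack=3)
Line 4: ['capture', 'low'] (min_width=11, slack=5)
Line 5: ['chair', 'program'] (min_width=13, slack=3)

Answer: |do  is  absolute|
|vector why water|
|violin    python|
|capture      low|
|chair program   |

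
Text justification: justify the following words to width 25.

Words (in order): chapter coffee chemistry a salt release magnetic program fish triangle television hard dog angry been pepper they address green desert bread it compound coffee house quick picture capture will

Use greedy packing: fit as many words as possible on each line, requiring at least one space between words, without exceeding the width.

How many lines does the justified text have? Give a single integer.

Line 1: ['chapter', 'coffee', 'chemistry'] (min_width=24, slack=1)
Line 2: ['a', 'salt', 'release', 'magnetic'] (min_width=23, slack=2)
Line 3: ['program', 'fish', 'triangle'] (min_width=21, slack=4)
Line 4: ['television', 'hard', 'dog', 'angry'] (min_width=25, slack=0)
Line 5: ['been', 'pepper', 'they', 'address'] (min_width=24, slack=1)
Line 6: ['green', 'desert', 'bread', 'it'] (min_width=21, slack=4)
Line 7: ['compound', 'coffee', 'house'] (min_width=21, slack=4)
Line 8: ['quick', 'picture', 'capture'] (min_width=21, slack=4)
Line 9: ['will'] (min_width=4, slack=21)
Total lines: 9

Answer: 9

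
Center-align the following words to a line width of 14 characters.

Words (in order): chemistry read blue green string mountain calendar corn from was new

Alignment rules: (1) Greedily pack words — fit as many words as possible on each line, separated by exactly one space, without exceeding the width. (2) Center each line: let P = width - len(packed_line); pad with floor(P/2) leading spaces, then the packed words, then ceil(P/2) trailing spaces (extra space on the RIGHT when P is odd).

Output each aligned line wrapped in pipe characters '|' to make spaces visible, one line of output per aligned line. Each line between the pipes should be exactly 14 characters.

Answer: |chemistry read|
|  blue green  |
|    string    |
|   mountain   |
|calendar corn |
| from was new |

Derivation:
Line 1: ['chemistry', 'read'] (min_width=14, slack=0)
Line 2: ['blue', 'green'] (min_width=10, slack=4)
Line 3: ['string'] (min_width=6, slack=8)
Line 4: ['mountain'] (min_width=8, slack=6)
Line 5: ['calendar', 'corn'] (min_width=13, slack=1)
Line 6: ['from', 'was', 'new'] (min_width=12, slack=2)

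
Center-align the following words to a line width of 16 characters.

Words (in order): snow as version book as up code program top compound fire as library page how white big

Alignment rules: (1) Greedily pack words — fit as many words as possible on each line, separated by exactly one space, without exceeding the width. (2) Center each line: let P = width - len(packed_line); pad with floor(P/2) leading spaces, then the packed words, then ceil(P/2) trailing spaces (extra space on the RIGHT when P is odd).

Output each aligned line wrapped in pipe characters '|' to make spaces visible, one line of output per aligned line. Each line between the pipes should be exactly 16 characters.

Answer: |snow as version |
|book as up code |
|  program top   |
|compound fire as|
|library page how|
|   white big    |

Derivation:
Line 1: ['snow', 'as', 'version'] (min_width=15, slack=1)
Line 2: ['book', 'as', 'up', 'code'] (min_width=15, slack=1)
Line 3: ['program', 'top'] (min_width=11, slack=5)
Line 4: ['compound', 'fire', 'as'] (min_width=16, slack=0)
Line 5: ['library', 'page', 'how'] (min_width=16, slack=0)
Line 6: ['white', 'big'] (min_width=9, slack=7)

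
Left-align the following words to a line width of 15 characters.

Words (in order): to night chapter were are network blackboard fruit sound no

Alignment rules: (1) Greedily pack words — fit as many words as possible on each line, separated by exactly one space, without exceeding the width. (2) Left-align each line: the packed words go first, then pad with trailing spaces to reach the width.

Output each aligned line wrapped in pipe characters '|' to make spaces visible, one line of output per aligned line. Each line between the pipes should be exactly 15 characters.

Line 1: ['to', 'night'] (min_width=8, slack=7)
Line 2: ['chapter', 'were'] (min_width=12, slack=3)
Line 3: ['are', 'network'] (min_width=11, slack=4)
Line 4: ['blackboard'] (min_width=10, slack=5)
Line 5: ['fruit', 'sound', 'no'] (min_width=14, slack=1)

Answer: |to night       |
|chapter were   |
|are network    |
|blackboard     |
|fruit sound no |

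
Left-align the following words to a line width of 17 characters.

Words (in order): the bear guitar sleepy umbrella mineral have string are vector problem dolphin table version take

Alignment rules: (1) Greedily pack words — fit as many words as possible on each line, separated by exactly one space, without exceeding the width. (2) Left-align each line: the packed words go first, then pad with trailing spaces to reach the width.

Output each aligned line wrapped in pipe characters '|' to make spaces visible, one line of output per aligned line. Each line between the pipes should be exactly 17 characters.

Line 1: ['the', 'bear', 'guitar'] (min_width=15, slack=2)
Line 2: ['sleepy', 'umbrella'] (min_width=15, slack=2)
Line 3: ['mineral', 'have'] (min_width=12, slack=5)
Line 4: ['string', 'are', 'vector'] (min_width=17, slack=0)
Line 5: ['problem', 'dolphin'] (min_width=15, slack=2)
Line 6: ['table', 'version'] (min_width=13, slack=4)
Line 7: ['take'] (min_width=4, slack=13)

Answer: |the bear guitar  |
|sleepy umbrella  |
|mineral have     |
|string are vector|
|problem dolphin  |
|table version    |
|take             |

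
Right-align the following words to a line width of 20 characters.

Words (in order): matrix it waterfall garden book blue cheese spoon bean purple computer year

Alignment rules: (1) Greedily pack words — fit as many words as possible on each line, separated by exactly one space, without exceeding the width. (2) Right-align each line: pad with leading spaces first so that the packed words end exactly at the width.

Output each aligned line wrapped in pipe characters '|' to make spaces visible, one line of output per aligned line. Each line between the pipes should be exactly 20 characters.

Line 1: ['matrix', 'it', 'waterfall'] (min_width=19, slack=1)
Line 2: ['garden', 'book', 'blue'] (min_width=16, slack=4)
Line 3: ['cheese', 'spoon', 'bean'] (min_width=17, slack=3)
Line 4: ['purple', 'computer', 'year'] (min_width=20, slack=0)

Answer: | matrix it waterfall|
|    garden book blue|
|   cheese spoon bean|
|purple computer year|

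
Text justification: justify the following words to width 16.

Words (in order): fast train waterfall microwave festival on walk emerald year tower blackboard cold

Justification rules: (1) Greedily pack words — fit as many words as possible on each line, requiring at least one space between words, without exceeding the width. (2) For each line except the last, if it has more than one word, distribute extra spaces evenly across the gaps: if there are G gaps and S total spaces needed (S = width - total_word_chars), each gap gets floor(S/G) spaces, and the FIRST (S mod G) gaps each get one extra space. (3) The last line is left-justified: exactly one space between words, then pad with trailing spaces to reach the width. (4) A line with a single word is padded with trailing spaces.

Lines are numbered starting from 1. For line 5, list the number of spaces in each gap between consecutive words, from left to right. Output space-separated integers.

Line 1: ['fast', 'train'] (min_width=10, slack=6)
Line 2: ['waterfall'] (min_width=9, slack=7)
Line 3: ['microwave'] (min_width=9, slack=7)
Line 4: ['festival', 'on', 'walk'] (min_width=16, slack=0)
Line 5: ['emerald', 'year'] (min_width=12, slack=4)
Line 6: ['tower', 'blackboard'] (min_width=16, slack=0)
Line 7: ['cold'] (min_width=4, slack=12)

Answer: 5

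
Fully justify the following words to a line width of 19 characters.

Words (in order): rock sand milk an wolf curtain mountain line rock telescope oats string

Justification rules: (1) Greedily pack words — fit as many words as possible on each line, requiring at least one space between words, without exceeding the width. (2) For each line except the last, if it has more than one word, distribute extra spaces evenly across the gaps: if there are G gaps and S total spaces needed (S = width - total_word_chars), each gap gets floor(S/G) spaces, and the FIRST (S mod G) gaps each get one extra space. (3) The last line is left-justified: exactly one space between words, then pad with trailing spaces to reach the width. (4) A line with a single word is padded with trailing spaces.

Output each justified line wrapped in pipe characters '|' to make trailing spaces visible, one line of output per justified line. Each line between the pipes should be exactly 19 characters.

Line 1: ['rock', 'sand', 'milk', 'an'] (min_width=17, slack=2)
Line 2: ['wolf', 'curtain'] (min_width=12, slack=7)
Line 3: ['mountain', 'line', 'rock'] (min_width=18, slack=1)
Line 4: ['telescope', 'oats'] (min_width=14, slack=5)
Line 5: ['string'] (min_width=6, slack=13)

Answer: |rock  sand  milk an|
|wolf        curtain|
|mountain  line rock|
|telescope      oats|
|string             |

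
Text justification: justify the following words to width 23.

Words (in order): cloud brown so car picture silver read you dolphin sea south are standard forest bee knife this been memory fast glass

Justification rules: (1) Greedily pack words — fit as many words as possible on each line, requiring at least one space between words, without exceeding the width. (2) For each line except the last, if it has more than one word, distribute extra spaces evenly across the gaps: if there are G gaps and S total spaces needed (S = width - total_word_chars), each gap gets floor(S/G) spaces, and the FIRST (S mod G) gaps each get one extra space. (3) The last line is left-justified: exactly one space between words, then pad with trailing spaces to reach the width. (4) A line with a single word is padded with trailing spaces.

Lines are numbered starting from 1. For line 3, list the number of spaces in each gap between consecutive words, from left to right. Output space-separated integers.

Line 1: ['cloud', 'brown', 'so', 'car'] (min_width=18, slack=5)
Line 2: ['picture', 'silver', 'read', 'you'] (min_width=23, slack=0)
Line 3: ['dolphin', 'sea', 'south', 'are'] (min_width=21, slack=2)
Line 4: ['standard', 'forest', 'bee'] (min_width=19, slack=4)
Line 5: ['knife', 'this', 'been', 'memory'] (min_width=22, slack=1)
Line 6: ['fast', 'glass'] (min_width=10, slack=13)

Answer: 2 2 1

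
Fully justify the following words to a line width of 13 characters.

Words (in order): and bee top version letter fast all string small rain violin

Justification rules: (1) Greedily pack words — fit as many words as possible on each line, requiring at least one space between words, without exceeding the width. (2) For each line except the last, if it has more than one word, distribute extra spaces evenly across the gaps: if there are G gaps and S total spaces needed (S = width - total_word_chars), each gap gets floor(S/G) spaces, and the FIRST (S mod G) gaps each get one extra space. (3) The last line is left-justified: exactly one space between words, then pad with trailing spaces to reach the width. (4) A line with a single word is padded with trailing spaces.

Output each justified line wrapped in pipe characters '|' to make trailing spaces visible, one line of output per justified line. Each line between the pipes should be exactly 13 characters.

Line 1: ['and', 'bee', 'top'] (min_width=11, slack=2)
Line 2: ['version'] (min_width=7, slack=6)
Line 3: ['letter', 'fast'] (min_width=11, slack=2)
Line 4: ['all', 'string'] (min_width=10, slack=3)
Line 5: ['small', 'rain'] (min_width=10, slack=3)
Line 6: ['violin'] (min_width=6, slack=7)

Answer: |and  bee  top|
|version      |
|letter   fast|
|all    string|
|small    rain|
|violin       |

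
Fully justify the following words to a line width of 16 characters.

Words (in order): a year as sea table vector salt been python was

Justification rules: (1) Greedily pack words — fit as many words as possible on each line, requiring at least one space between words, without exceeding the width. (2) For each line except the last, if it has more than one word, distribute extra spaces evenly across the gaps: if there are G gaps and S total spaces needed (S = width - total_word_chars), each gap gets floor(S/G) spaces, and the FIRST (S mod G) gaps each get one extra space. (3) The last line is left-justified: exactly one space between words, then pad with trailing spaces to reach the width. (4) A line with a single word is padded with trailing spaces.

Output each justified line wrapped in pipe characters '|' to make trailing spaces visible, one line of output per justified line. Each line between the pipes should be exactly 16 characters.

Line 1: ['a', 'year', 'as', 'sea'] (min_width=13, slack=3)
Line 2: ['table', 'vector'] (min_width=12, slack=4)
Line 3: ['salt', 'been', 'python'] (min_width=16, slack=0)
Line 4: ['was'] (min_width=3, slack=13)

Answer: |a  year  as  sea|
|table     vector|
|salt been python|
|was             |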